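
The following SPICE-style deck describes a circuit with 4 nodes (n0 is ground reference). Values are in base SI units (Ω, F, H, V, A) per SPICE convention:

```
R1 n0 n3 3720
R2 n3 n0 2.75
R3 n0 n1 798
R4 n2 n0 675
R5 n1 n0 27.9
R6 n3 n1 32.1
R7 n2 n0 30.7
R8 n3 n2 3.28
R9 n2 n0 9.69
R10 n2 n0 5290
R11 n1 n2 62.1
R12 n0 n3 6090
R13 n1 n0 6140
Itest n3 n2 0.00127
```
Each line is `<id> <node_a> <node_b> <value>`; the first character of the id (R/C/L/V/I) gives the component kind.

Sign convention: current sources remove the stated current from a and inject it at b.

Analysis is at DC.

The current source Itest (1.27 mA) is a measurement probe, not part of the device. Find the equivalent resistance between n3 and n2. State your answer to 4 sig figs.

R_eq = 2.408 Ω

Element admittances at DC:
  Y(R1) = 0.0002688 S between n0,n3
  Y(R2) = 0.3636 S between n3,n0
  Y(R3) = 0.001253 S between n0,n1
  Y(R4) = 0.001481 S between n2,n0
  Y(R5) = 0.03584 S between n1,n0
  Y(R6) = 0.03115 S between n3,n1
  Y(R7) = 0.03257 S between n2,n0
  Y(R8) = 0.3049 S between n3,n2
  Y(R9) = 0.1032 S between n2,n0
  Y(R10) = 0.0001890 S between n2,n0
  Y(R11) = 0.01610 S between n1,n2
  Y(R12) = 0.0001642 S between n0,n3
  Y(R13) = 0.0001629 S between n1,n0
  Itest: injects 0.00127 A into n2 (from n3)
Assemble and solve the 3×3 MNA system:
  V(n1)=0.0001095  V(n2)=0.002212  V(n3)=-0.0008461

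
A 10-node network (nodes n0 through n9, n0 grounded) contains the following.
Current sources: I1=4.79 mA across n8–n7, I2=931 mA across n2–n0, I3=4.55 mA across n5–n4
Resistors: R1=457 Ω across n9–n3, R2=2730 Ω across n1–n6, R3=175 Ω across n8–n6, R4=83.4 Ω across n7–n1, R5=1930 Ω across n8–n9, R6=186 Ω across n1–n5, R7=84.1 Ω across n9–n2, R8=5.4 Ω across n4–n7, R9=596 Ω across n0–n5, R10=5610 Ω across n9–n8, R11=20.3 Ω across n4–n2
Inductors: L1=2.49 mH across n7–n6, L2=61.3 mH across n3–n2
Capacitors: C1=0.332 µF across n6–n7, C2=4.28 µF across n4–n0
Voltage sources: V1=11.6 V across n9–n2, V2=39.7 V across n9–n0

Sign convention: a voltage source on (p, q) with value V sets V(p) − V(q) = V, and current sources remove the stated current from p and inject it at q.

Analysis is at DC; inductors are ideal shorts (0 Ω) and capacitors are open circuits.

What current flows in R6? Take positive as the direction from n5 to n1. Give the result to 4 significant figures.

Element admittances at DC:
  I1: injects 0.00479 A into n7 (from n8)
  Y(R1) = 0.002188 S between n9,n3
  Y(R2) = 0.0003663 S between n1,n6
  I2: injects 0.931 A into n0 (from n2)
  L1: short n7↔n6 (DC inductor)
  Y(R3) = 0.005714 S between n8,n6
  Y(R4) = 0.01199 S between n7,n1
  L2: short n3↔n2 (DC inductor)
  Y(C1) = 0.000 S between n6,n7
  Y(C2) = 0.000 S between n4,n0
  Y(R5) = 0.0005181 S between n8,n9
  Y(R6) = 0.005376 S between n1,n5
  Y(R7) = 0.01189 S between n9,n2
  Y(R8) = 0.1852 S between n4,n7
  I3: injects 0.00455 A into n4 (from n5)
  Y(R9) = 0.001678 S between n0,n5
  Y(R10) = 0.0001783 S between n9,n8
  Y(R11) = 0.04926 S between n4,n2
  V1: constraint V(n9)−V(n2) = 11.6
  V2: constraint V(n9)−V(n0) = 39.7
Assemble and solve the 13×13 MNA system:
  V(n1)=24.67  V(n2)=28.10  V(n3)=28.10  V(n4)=27.65  V(n5)=18.16  V(n6)=27.50  V(n7)=27.50  V(n8)=28.08  V(n9)=39.70
  i(L1)=-0.002265  i(L2)=0.02538  i(V1)=0.7901  i(V2)=-0.9615

-0.03501 A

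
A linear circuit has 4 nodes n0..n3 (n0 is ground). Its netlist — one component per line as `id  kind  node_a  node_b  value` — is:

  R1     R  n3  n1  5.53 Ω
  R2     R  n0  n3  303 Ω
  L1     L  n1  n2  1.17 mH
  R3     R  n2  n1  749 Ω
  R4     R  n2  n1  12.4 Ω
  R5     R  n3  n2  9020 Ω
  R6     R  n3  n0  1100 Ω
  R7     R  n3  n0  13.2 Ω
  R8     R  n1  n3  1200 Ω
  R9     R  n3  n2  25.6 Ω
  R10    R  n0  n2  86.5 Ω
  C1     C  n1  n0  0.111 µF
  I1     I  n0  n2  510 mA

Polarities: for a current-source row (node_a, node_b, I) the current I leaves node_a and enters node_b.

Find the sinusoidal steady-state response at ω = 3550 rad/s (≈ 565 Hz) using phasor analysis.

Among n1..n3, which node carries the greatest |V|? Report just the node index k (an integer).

2

MNA unknowns: 3 node voltages V₁..V_3
R1: Y=0.1808+0.000j on G[3,1]
R2: Y=0.003300+0.000j on G[0,3]
L1: Y=0.000-0.2408j on G[1,2]
R3: Y=0.001335+0.000j on G[2,1]
R4: Y=0.08065+0.000j on G[2,1]
R5: Y=0.0001109+0.000j on G[3,2]
R6: Y=0.0009091+0.000j on G[3,0]
R7: Y=0.07576+0.000j on G[3,0]
R8: Y=0.0008333+0.000j on G[1,3]
R9: Y=0.03906+0.000j on G[3,2]
R10: Y=0.01156+0.000j on G[0,2]
C1: Y=0.000+0.0003941j on G[1,0]
I1: z[0]−=0.51, z[2]+=0.51
solve → V1=7.074-0.4040j, V2=7.655+0.7609j, V3=5.269-0.1449j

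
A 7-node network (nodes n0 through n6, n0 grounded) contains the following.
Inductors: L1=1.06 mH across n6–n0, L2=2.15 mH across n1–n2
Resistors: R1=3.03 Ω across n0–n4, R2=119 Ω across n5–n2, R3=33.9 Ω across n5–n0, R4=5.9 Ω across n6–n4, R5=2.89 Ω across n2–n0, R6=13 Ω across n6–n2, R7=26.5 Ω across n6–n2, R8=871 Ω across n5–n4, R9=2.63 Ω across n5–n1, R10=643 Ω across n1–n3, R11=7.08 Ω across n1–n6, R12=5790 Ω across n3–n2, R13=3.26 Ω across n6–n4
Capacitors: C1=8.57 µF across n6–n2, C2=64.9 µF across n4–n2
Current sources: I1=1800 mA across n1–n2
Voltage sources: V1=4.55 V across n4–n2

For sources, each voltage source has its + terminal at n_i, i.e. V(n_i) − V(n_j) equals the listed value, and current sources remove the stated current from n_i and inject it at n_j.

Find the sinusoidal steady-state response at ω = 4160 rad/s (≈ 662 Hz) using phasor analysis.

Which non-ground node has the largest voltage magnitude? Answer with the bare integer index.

1

Apply KCL at each of the 6 non-ground nodes and solve the resulting linear system.
Node n1: branches {R9, I1, R10, R11, L2} → V_1 = -7.334-3.988j
Node n2: branches {C1, R2, R5, R6, R7, C2, I1, R12, L2, V1} → V_2 = -1.736+0.2521j
Node n3: branches {R10, R12} → V_3 = -6.774-3.564j
Node n4: branches {R1, R4, C2, R8, R13, V1} → V_4 = 2.814+0.2521j
Node n5: branches {R2, R3, R8, R9} → V_5 = -6.678-3.611j
Node n6: branches {L1, C1, R4, R6, R7, R11, R13} → V_6 = 0.2818-0.5769j
Source currents: i(V1)=-2.145-1.711j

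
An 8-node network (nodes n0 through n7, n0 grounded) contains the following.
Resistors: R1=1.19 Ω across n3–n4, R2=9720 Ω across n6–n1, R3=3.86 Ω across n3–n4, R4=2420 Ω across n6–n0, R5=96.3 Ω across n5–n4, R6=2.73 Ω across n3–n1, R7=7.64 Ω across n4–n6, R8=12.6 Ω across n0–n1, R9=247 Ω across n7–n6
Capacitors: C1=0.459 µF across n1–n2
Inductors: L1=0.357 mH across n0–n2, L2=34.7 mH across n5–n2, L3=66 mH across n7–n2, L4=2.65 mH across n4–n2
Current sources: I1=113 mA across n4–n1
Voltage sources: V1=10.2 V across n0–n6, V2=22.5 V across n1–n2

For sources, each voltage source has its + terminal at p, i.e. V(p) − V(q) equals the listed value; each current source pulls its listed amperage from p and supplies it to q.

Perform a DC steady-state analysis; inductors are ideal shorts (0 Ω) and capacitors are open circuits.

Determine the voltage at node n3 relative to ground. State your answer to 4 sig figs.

Element admittances at DC:
  Y(R1) = 0.8403 S between n3,n4
  Y(C1) = 0.000 S between n1,n2
  Y(R2) = 0.0001029 S between n6,n1
  L1: short n0↔n2 (DC inductor)
  I1: injects 0.113 A into n1 (from n4)
  L2: short n5↔n2 (DC inductor)
  Y(R3) = 0.2591 S between n3,n4
  Y(R4) = 0.0004132 S between n6,n0
  Y(R5) = 0.01038 S between n5,n4
  Y(R6) = 0.3663 S between n3,n1
  L3: short n7↔n2 (DC inductor)
  L4: short n4↔n2 (DC inductor)
  Y(R7) = 0.1309 S between n4,n6
  Y(R8) = 0.07937 S between n0,n1
  Y(R9) = 0.004049 S between n7,n6
  V1: constraint V(n0)−V(n6) = 10.2
  V2: constraint V(n1)−V(n2) = 22.5
Assemble and solve the 13×13 MNA system:
  V(n1)=22.50  V(n2)=0.000  V(n3)=5.623  V(n4)=0.000  V(n5)=0.000  V(n6)=-10.20  V(n7)=0.000
  i(L1)=3.165  i(L2)=0.000  i(L3)=-0.04130  i(L4)=4.734  i(V1)=-1.384  i(V2)=-7.858

5.623 V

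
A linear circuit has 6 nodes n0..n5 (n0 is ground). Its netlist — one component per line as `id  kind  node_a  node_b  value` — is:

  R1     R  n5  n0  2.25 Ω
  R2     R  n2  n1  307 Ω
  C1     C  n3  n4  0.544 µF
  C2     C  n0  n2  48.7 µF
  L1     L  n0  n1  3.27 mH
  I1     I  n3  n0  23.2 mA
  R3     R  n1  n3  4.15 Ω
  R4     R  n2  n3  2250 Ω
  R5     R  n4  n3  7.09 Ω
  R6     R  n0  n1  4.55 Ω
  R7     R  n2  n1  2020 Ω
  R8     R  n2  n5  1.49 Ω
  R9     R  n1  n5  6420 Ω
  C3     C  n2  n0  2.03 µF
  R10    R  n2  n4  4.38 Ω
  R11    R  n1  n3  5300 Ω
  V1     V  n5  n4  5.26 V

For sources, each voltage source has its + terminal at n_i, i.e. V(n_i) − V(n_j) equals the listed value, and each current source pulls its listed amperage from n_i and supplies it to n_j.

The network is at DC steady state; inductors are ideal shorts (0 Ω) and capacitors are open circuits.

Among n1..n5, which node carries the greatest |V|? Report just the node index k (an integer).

4

MNA unknowns: 5 node voltages V₁..V_5 plus 2 source currents (L1, V1)
R1: Y=0.4444 on G[5,0]
R2: Y=0.003257 on G[2,1]
C1: Y=0.000 on G[3,4]
C2: Y=0.000 on G[0,2]
L1: row V0−V1=0, i_L1 at 0,1
I1: z[3]−=0.0232, z[0]+=0.0232
R3: Y=0.2410 on G[1,3]
R4: Y=0.0004444 on G[2,3]
R5: Y=0.1410 on G[4,3]
R6: Y=0.2198 on G[0,1]
R7: Y=0.0004950 on G[2,1]
R8: Y=0.6711 on G[2,5]
R9: Y=0.0001558 on G[1,5]
C3: Y=0.000 on G[2,0]
R10: Y=0.2283 on G[2,4]
R11: Y=0.0001887 on G[1,3]
V1: row V5−V4=5.26, i_V1 at 5,4
solve → V1=0.000, V2=-0.4699, V3=-1.682, V4=-4.396, V5=0.8639
aux → i_L1=0.4072, i_V1=-1.279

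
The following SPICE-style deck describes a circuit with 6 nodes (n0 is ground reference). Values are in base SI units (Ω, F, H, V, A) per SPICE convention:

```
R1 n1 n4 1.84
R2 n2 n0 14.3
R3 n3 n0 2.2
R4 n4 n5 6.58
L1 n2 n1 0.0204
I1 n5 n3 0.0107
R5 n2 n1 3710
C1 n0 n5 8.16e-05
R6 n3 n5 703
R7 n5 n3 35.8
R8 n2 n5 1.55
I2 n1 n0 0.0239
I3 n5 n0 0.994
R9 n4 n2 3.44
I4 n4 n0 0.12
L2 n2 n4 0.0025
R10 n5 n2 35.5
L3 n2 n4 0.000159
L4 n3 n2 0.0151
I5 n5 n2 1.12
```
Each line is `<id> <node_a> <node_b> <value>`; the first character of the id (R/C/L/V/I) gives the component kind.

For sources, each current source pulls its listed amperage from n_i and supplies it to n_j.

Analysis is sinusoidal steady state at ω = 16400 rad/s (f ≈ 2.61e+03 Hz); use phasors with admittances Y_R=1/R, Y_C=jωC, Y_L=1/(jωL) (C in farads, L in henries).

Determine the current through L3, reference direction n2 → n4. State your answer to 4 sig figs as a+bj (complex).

0.1377-0.1491j A

MNA unknowns: 5 node voltages V₁..V_5
R1: Y=0.5435+0.000j on G[1,4]
R2: Y=0.06993+0.000j on G[2,0]
R3: Y=0.4545+0.000j on G[3,0]
R4: Y=0.1520+0.000j on G[4,5]
L1: Y=0.000-0.002989j on G[2,1]
I1: z[5]−=0.0107, z[3]+=0.0107
R5: Y=0.0002695+0.000j on G[2,1]
C1: Y=0.000+1.338j on G[0,5]
R6: Y=0.001422+0.000j on G[3,5]
R7: Y=0.02793+0.000j on G[5,3]
R8: Y=0.6452+0.000j on G[2,5]
I2: z[1]−=0.0239, z[0]+=0.0239
I3: z[5]−=0.994, z[0]+=0.994
R9: Y=0.2907+0.000j on G[4,2]
I4: z[4]−=0.12, z[0]+=0.12
L2: Y=0.000-0.02439j on G[2,4]
R10: Y=0.02817+0.000j on G[5,2]
L3: Y=0.000-0.3835j on G[2,4]
L4: Y=0.000-0.004038j on G[3,2]
I5: z[5]−=1.12, z[2]+=1.12
solve → V1=0.6633+0.5491j, V2=1.094+0.9103j, V3=0.02547+0.04666j, V4=0.7051+0.5513j, V5=-0.06342+0.9161j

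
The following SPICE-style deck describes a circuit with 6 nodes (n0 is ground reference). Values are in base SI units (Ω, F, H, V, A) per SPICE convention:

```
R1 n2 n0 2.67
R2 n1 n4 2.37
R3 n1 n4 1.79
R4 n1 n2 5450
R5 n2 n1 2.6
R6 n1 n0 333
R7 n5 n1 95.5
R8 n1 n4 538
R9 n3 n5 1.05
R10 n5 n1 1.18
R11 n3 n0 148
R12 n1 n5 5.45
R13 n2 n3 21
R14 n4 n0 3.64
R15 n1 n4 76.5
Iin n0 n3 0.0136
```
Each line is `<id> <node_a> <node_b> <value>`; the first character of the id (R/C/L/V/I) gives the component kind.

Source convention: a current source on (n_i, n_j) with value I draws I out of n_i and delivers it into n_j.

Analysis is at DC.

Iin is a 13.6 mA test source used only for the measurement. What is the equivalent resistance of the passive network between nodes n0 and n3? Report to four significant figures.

Apply KCL at each of the 5 non-ground nodes and solve the resulting linear system.
Node n1: branches {R2, R3, R4, R5, R6, R7, R8, R10, R12, R15} → V_1 = 0.03037
Node n2: branches {R1, R4, R5, R13} → V_2 = 0.01764
Node n3: branches {R9, R11, R13, Iin} → V_3 = 0.05355
Node n4: branches {R2, R3, R8, R14, R15} → V_4 = 0.02380
Node n5: branches {R7, R9, R10, R12} → V_5 = 0.04144

R_eq = 3.937 Ω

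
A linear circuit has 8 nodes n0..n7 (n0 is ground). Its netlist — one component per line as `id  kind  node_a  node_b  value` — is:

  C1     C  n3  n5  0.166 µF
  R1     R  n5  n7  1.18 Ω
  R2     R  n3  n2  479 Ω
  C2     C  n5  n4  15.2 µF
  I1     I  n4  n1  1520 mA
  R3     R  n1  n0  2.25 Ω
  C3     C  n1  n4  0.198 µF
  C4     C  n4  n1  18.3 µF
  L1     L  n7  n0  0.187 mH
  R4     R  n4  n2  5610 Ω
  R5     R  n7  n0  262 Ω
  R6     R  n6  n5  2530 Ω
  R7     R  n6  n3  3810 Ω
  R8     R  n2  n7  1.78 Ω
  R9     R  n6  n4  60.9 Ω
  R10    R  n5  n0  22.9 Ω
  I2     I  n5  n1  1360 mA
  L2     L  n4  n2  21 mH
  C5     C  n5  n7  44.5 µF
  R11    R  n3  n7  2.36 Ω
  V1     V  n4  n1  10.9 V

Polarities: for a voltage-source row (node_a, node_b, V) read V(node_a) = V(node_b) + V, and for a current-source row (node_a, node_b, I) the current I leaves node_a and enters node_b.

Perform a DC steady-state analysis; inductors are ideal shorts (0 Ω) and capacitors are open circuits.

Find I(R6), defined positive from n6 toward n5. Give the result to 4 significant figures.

MNA unknowns: 7 node voltages V₁..V_7 plus 3 source currents (L1, L2, V1)
C1: Y=0.000 on G[3,5]
R1: Y=0.8475 on G[5,7]
R2: Y=0.002088 on G[3,2]
C2: Y=0.000 on G[5,4]
I1: z[4]−=1.52, z[1]+=1.52
R3: Y=0.4444 on G[1,0]
C3: Y=0.000 on G[1,4]
C4: Y=0.000 on G[4,1]
L1: row V7−V0=0, i_L1 at 7,0
R4: Y=0.0001783 on G[4,2]
R5: Y=0.003817 on G[7,0]
R6: Y=0.0003953 on G[6,5]
R7: Y=0.0002625 on G[6,3]
R8: Y=0.5618 on G[2,7]
R9: Y=0.01642 on G[6,4]
R10: Y=0.04367 on G[5,0]
I2: z[5]−=1.36, z[1]+=1.36
L2: row V4−V2=0, i_L2 at 4,2
C5: Y=0.000 on G[5,7]
R11: Y=0.4237 on G[3,7]
V1: row V4−V1=10.9, i_V1 at 4,1
solve → V1=-4.751, V2=6.149, V3=0.03375, V4=6.149, V5=-1.523, V6=5.877, V7=0.000
aux → i_L1=2.178, i_L2=3.467, i_V1=-4.992

0.002925 A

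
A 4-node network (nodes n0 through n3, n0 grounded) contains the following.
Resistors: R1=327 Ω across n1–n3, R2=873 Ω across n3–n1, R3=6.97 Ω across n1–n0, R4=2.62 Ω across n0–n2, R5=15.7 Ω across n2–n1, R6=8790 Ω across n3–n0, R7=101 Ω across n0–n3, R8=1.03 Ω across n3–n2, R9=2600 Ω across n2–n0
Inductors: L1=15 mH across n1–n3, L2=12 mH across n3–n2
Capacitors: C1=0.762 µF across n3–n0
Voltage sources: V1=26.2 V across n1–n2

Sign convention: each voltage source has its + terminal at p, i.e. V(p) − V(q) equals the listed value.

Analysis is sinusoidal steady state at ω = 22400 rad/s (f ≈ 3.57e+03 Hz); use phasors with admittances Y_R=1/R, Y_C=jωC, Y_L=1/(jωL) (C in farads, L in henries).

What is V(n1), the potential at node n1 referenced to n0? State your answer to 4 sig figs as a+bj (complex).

19.19+0.2169j V

MNA unknowns: 3 node voltages V₁..V_3 plus 1 source current (V1)
R1: Y=0.003058+0.000j on G[1,3]
R2: Y=0.001145+0.000j on G[3,1]
R3: Y=0.1435+0.000j on G[1,0]
R4: Y=0.3817+0.000j on G[0,2]
R5: Y=0.06369+0.000j on G[2,1]
R6: Y=0.0001138+0.000j on G[3,0]
L1: Y=0.000-0.002976j on G[1,3]
R7: Y=0.009901+0.000j on G[0,3]
R8: Y=0.9709+0.000j on G[3,2]
C1: Y=0.000+0.01707j on G[3,0]
L2: Y=0.000-0.003720j on G[3,2]
R9: Y=0.0003846+0.000j on G[2,0]
V1: row V1−V2=26.2, i_V1 at 1,2
solve → V1=19.19+0.2169j, V2=-7.014+0.2169j, V3=-6.827+0.2551j
aux → i_V1=-4.531+0.04646j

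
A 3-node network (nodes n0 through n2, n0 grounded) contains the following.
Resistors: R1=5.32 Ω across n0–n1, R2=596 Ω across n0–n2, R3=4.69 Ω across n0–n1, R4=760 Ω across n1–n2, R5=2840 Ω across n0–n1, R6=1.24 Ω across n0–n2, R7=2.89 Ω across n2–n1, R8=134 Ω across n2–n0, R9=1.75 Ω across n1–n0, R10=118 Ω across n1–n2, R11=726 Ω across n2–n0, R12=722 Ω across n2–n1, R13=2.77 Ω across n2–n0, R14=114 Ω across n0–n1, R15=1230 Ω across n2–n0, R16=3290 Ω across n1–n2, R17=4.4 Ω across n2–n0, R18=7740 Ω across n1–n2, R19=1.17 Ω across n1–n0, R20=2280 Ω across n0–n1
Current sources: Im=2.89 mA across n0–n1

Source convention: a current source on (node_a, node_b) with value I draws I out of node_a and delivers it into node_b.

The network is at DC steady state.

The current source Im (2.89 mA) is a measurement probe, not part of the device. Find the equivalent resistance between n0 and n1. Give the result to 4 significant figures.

R_eq = 0.4713 Ω

Element admittances at DC:
  Y(R1) = 0.1880 S between n0,n1
  Y(R2) = 0.001678 S between n0,n2
  Y(R3) = 0.2132 S between n0,n1
  Y(R4) = 0.001316 S between n1,n2
  Y(R5) = 0.0003521 S between n0,n1
  Y(R6) = 0.8065 S between n0,n2
  Y(R7) = 0.3460 S between n2,n1
  Y(R8) = 0.007463 S between n2,n0
  Y(R9) = 0.5714 S between n1,n0
  Y(R10) = 0.008475 S between n1,n2
  Y(R11) = 0.001377 S between n2,n0
  Y(R12) = 0.001385 S between n2,n1
  Y(R13) = 0.3610 S between n2,n0
  Y(R14) = 0.008772 S between n0,n1
  Y(R15) = 0.0008130 S between n2,n0
  Y(R16) = 0.0003040 S between n1,n2
  Y(R17) = 0.2273 S between n2,n0
  Y(R18) = 0.0001292 S between n1,n2
  Y(R19) = 0.8547 S between n1,n0
  Y(R20) = 0.0004386 S between n0,n1
  Im: injects 0.00289 A into n1 (from n0)
Assemble and solve the 2×2 MNA system:
  V(n1)=0.001362  V(n2)=0.0002762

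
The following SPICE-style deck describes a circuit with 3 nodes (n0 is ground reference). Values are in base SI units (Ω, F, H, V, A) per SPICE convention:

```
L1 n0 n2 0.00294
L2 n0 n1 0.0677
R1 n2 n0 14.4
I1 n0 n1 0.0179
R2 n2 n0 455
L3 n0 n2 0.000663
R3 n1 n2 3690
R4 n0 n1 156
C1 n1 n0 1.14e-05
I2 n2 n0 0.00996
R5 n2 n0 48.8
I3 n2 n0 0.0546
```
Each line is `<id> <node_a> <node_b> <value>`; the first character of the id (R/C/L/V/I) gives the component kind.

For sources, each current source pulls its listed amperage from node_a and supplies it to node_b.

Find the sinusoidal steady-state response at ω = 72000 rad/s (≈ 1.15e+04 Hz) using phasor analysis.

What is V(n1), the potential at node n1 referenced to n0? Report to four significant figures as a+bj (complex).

0.0001163-0.02160j V

MNA unknowns: 2 node voltages V₁..V_2
L1: Y=0.000-0.004724j on G[0,2]
L2: Y=0.000-0.0002052j on G[0,1]
R1: Y=0.06944+0.000j on G[2,0]
I1: z[0]−=0.0179, z[1]+=0.0179
R2: Y=0.002198+0.000j on G[2,0]
L3: Y=0.000-0.02095j on G[0,2]
R3: Y=0.0002710+0.000j on G[1,2]
R4: Y=0.006410+0.000j on G[0,1]
C1: Y=0.000+0.8208j on G[1,0]
I2: z[2]−=0.00996, z[0]+=0.00996
R5: Y=0.02049+0.000j on G[2,0]
I3: z[2]−=0.0546, z[0]+=0.0546
solve → V1=0.0001163-0.02160j, V2=-0.6486-0.1803j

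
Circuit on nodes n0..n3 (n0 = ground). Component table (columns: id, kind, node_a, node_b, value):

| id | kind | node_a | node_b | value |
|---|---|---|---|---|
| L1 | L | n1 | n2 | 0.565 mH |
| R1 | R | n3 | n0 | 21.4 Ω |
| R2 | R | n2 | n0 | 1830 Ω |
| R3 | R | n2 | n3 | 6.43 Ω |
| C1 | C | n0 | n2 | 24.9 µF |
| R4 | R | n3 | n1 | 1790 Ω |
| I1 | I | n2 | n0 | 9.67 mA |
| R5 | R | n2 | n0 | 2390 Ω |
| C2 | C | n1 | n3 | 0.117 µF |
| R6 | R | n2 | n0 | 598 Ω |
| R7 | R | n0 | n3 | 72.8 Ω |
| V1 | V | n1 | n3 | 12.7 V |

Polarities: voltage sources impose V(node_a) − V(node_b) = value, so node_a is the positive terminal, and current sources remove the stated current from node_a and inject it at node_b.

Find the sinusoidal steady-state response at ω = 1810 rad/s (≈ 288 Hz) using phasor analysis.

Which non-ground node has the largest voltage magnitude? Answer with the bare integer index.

2

Apply KCL at each of the 3 non-ground nodes and solve the resulting linear system.
Node n1: branches {L1, R4, C2, V1} → V_1 = 6.915-4.782j
Node n2: branches {L1, R2, R3, C1, I1, R5, R6} → V_2 = 6.834-7.147j
Node n3: branches {R1, R3, R4, C2, R7, V1} → V_3 = -5.785-4.782j
Source currents: i(V1)=-2.320+0.07592j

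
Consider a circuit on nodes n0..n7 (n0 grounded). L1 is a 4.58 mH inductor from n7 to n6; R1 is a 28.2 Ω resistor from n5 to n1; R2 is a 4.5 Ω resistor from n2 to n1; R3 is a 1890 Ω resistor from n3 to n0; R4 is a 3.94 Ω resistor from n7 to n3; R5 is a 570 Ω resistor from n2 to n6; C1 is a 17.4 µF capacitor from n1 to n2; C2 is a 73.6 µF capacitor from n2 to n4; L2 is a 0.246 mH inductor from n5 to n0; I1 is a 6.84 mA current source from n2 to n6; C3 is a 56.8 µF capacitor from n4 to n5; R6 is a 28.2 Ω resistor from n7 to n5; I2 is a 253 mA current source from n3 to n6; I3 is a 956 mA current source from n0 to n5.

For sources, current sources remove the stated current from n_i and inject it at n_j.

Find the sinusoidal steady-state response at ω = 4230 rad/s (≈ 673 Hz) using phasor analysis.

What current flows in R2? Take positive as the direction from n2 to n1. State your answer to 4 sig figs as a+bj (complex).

0.001807+0.001223j A

Element admittances at ω=4230 rad/s:
  Y(L1) = 0.000-0.05162j S between n7,n6
  Y(R1) = 0.03546+0.000j S between n5,n1
  Y(R2) = 0.2222+0.000j S between n2,n1
  Y(R3) = 0.0005291+0.000j S between n3,n0
  Y(R4) = 0.2538+0.000j S between n7,n3
  Y(R5) = 0.001754+0.000j S between n2,n6
  Y(C1) = 0.000+0.07360j S between n1,n2
  Y(C2) = 0.000+0.3113j S between n2,n4
  Y(L2) = 0.000-0.9610j S between n5,n0
  I1: injects 0.00684 A into n6 (from n2)
  Y(C3) = 0.000+0.2403j S between n4,n5
  Y(R6) = 0.03546+0.000j S between n7,n5
  I2: injects 0.253 A into n6 (from n3)
  I3: injects 0.956 A into n5 (from n0)
Assemble and solve the 7×7 MNA system:
  V(n1)=0.03994+1.047j  V(n2)=0.04807+1.052j  V(n3)=-0.8048+0.7489j  V(n4)=0.02731+1.027j  V(n5)=0.0004123+0.9952j  V(n6)=0.3508+5.774j  V(n7)=0.1903+0.7504j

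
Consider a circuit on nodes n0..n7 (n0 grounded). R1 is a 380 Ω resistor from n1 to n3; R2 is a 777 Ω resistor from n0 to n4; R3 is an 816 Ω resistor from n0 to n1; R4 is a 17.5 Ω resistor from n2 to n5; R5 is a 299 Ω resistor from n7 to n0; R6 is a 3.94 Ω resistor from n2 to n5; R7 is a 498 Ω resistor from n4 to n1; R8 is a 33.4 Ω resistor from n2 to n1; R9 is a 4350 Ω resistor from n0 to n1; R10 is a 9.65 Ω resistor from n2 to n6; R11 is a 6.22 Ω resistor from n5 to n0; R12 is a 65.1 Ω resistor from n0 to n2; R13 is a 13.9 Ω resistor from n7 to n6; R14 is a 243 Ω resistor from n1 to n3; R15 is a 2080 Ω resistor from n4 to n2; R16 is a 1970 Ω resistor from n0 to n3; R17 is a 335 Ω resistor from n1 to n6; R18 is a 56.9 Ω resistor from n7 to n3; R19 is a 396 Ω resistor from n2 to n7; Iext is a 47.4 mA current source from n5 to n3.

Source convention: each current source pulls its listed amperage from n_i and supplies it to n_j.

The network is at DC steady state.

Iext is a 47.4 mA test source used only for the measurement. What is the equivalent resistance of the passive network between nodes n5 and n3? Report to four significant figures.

Apply KCL at each of the 7 non-ground nodes and solve the resulting linear system.
Node n1: branches {R1, R3, R7, R8, R9, R14, R17} → V_1 = 0.5062
Node n2: branches {R4, R6, R8, R10, R12, R15, R19} → V_2 = 0.09252
Node n3: branches {R1, R14, R16, R18, Iext} → V_3 = 2.580
Node n4: branches {R2, R7, R15} → V_4 = 0.2810
Node n5: branches {R4, R6, R11, Iext} → V_5 = -0.03950
Node n6: branches {R10, R13, R17} → V_6 = 0.3659
Node n7: branches {R5, R13, R18, R19} → V_7 = 0.7538

R_eq = 55.27 Ω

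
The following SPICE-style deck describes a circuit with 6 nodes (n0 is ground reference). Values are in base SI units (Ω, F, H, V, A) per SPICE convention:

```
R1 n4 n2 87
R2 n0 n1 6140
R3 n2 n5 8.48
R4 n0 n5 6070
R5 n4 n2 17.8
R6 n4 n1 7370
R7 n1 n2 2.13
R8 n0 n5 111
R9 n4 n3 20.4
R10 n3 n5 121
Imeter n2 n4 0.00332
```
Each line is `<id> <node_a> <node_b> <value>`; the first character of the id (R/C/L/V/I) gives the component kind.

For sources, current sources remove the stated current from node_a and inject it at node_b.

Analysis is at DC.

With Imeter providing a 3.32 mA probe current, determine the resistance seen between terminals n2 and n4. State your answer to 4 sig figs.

R_eq = 13.43 Ω

Apply KCL at each of the 5 non-ground nodes and solve the resulting linear system.
Node n1: branches {R2, R6, R7} → V_1 = -0.002461
Node n2: branches {R1, R3, R5, R7, Imeter} → V_2 = -0.002475
Node n3: branches {R9, R10} → V_3 = 0.03603
Node n4: branches {R1, R5, R6, R9, Imeter} → V_4 = 0.04210
Node n5: branches {R3, R4, R8, R10} → V_5 = 4.370e-05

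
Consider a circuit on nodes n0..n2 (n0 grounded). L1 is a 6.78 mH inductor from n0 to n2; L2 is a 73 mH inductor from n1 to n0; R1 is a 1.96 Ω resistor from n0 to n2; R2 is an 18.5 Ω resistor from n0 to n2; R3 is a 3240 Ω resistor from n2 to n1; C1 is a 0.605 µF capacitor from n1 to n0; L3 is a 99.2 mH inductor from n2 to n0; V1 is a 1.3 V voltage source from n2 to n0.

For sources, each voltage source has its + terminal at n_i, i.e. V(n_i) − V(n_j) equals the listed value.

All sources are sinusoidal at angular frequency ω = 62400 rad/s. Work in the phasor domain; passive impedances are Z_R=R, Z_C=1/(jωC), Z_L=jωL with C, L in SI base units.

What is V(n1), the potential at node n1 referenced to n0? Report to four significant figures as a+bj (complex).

Element admittances at ω=62400 rad/s:
  Y(L1) = 0.000-0.002364j S between n0,n2
  Y(L2) = 0.000-0.0002195j S between n1,n0
  Y(R1) = 0.5102+0.000j S between n0,n2
  Y(R2) = 0.05405+0.000j S between n0,n2
  Y(R3) = 0.0003086+0.000j S between n2,n1
  Y(C1) = 0.000+0.03775j S between n1,n0
  Y(L3) = 0.000-0.0001615j S between n2,n0
  V1: constraint V(n2)−V(n0) = 1.3
Assemble and solve the 3×3 MNA system:
  V(n1)=8.790e-05-0.01069j  V(n2)=1.300+0.000j
  i(V1)=-0.7339+0.003279j

8.790e-05-0.01069j V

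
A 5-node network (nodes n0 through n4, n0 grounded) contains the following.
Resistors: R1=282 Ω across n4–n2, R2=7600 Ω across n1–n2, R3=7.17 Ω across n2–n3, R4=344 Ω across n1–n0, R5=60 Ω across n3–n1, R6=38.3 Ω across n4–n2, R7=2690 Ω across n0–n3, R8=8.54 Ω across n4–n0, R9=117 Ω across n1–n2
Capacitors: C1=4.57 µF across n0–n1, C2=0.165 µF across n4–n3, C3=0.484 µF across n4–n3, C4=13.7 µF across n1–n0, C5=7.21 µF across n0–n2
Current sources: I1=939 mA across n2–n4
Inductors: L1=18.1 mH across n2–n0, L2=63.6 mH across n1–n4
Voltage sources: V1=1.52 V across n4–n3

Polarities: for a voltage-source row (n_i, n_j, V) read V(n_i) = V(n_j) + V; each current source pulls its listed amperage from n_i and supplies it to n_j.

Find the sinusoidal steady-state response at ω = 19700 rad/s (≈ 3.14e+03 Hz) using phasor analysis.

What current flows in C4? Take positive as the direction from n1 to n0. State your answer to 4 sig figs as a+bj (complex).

Element admittances at ω=19700 rad/s:
  Y(R1) = 0.003546+0.000j S between n4,n2
  Y(R2) = 0.0001316+0.000j S between n1,n2
  Y(R3) = 0.1395+0.000j S between n2,n3
  Y(C1) = 0.000+0.09003j S between n0,n1
  Y(R4) = 0.002907+0.000j S between n1,n0
  Y(R5) = 0.01667+0.000j S between n3,n1
  Y(R6) = 0.02611+0.000j S between n4,n2
  Y(C2) = 0.000+0.003251j S between n4,n3
  Y(C3) = 0.000+0.009535j S between n4,n3
  I1: injects 0.939 A into n4 (from n2)
  Y(R7) = 0.0003717+0.000j S between n0,n3
  Y(R8) = 0.1171+0.000j S between n4,n0
  Y(C4) = 0.000+0.2699j S between n1,n0
  Y(R9) = 0.008547+0.000j S between n1,n2
  Y(L1) = 0.000-0.002804j S between n2,n0
  Y(C5) = 0.000+0.1420j S between n0,n2
  Y(L2) = 0.000-0.0007981j S between n1,n4
  V1: constraint V(n4)−V(n3) = 1.52
Assemble and solve the 5×5 MNA system:
  V(n1)=0.1261-0.02509j  V(n2)=-1.557+2.607j  V(n3)=1.495+1.460j  V(n4)=3.015+1.460j
  i(V1)=0.4491-0.1541j

0.006771+0.03402j A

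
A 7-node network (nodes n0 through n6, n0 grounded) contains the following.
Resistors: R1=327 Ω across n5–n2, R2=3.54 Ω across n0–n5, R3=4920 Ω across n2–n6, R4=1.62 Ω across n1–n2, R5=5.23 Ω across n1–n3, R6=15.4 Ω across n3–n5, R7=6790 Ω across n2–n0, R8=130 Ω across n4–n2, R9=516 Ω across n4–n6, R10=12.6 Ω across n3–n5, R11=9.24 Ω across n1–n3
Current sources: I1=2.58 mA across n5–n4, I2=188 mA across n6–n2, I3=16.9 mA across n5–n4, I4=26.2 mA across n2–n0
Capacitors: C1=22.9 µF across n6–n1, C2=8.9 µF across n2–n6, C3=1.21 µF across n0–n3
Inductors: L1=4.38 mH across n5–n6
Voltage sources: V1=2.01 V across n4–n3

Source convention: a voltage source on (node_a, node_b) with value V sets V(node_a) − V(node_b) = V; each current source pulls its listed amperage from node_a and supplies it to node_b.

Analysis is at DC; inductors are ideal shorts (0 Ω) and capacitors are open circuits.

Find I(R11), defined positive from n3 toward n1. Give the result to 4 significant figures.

-0.05937 A

Element admittances at DC:
  Y(R1) = 0.003058 S between n5,n2
  I1: injects 0.00258 A into n4 (from n5)
  Y(R2) = 0.2825 S between n0,n5
  Y(R3) = 0.0002033 S between n2,n6
  Y(C1) = 0.000 S between n6,n1
  Y(C2) = 0.000 S between n2,n6
  I2: injects 0.188 A into n2 (from n6)
  Y(R4) = 0.6173 S between n1,n2
  I3: injects 0.0169 A into n4 (from n5)
  Y(R5) = 0.1912 S between n1,n3
  I4: injects 0.0262 A into n0 (from n2)
  Y(R6) = 0.06494 S between n3,n5
  L1: short n5↔n6 (DC inductor)
  Y(R7) = 0.0001473 S between n2,n0
  Y(R8) = 0.007692 S between n4,n2
  Y(R9) = 0.001938 S between n4,n6
  Y(R10) = 0.07937 S between n3,n5
  Y(C3) = 0.000 S between n0,n3
  Y(R11) = 0.1082 S between n1,n3
  V1: constraint V(n4)−V(n3) = 2.01
Assemble and solve the 8×8 MNA system:
  V(n1)=1.622  V(n2)=1.888  V(n3)=1.073  V(n4)=3.083  V(n5)=-0.09373  V(n6)=-0.09373
  i(L1)=0.1814  i(V1)=0.004128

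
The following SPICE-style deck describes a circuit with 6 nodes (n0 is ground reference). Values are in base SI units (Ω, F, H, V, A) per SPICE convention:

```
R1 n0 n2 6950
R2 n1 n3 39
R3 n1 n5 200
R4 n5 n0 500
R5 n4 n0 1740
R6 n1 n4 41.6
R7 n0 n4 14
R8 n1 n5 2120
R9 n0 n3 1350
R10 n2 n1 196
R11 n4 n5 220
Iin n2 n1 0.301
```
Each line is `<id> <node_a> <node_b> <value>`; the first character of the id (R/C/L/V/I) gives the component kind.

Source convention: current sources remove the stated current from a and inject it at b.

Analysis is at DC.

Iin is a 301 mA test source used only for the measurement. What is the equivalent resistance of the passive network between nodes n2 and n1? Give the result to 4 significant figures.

Element admittances at DC:
  Y(R1) = 0.0001439 S between n0,n2
  Y(R2) = 0.02564 S between n1,n3
  Y(R3) = 0.005000 S between n1,n5
  Y(R4) = 0.002000 S between n5,n0
  Y(R5) = 0.0005747 S between n4,n0
  Y(R6) = 0.02404 S between n1,n4
  Y(R7) = 0.07143 S between n0,n4
  Y(R8) = 0.0004717 S between n1,n5
  Y(R9) = 0.0007407 S between n0,n3
  Y(R10) = 0.005102 S between n2,n1
  Y(R11) = 0.004545 S between n4,n5
  Iin: injects 0.301 A into n1 (from n2)
Assemble and solve the 5×5 MNA system:
  V(n1)=0.3934  V(n2)=-57.00  V(n3)=0.3824  V(n4)=0.1039  V(n5)=0.2184

R_eq = 190.7 Ω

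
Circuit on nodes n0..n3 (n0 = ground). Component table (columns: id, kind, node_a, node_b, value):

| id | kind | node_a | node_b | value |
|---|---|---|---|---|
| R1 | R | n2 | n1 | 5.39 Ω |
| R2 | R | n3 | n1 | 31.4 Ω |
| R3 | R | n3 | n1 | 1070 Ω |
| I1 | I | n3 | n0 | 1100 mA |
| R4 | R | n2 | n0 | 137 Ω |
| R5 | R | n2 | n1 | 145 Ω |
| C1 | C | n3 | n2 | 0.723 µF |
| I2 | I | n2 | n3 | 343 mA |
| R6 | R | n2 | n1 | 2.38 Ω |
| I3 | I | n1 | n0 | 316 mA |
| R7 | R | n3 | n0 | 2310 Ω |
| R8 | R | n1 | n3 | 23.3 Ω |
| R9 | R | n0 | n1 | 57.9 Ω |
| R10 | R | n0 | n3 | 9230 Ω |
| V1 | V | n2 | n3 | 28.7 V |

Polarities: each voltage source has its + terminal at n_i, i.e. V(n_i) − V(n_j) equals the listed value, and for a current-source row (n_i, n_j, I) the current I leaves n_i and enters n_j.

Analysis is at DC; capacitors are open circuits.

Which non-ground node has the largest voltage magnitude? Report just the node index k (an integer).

Apply KCL at each of the 3 non-ground nodes and solve the resulting linear system.
Node n1: branches {R1, R2, R3, R5, R6, I3, R8, R9} → V_1 = -56.46
Node n2: branches {R1, R4, R5, C1, I2, R6, V1} → V_2 = -54.26
Node n3: branches {R2, R3, I1, C1, I2, R7, R8, R10, V1} → V_3 = -82.96
Source currents: i(V1)=-1.294

3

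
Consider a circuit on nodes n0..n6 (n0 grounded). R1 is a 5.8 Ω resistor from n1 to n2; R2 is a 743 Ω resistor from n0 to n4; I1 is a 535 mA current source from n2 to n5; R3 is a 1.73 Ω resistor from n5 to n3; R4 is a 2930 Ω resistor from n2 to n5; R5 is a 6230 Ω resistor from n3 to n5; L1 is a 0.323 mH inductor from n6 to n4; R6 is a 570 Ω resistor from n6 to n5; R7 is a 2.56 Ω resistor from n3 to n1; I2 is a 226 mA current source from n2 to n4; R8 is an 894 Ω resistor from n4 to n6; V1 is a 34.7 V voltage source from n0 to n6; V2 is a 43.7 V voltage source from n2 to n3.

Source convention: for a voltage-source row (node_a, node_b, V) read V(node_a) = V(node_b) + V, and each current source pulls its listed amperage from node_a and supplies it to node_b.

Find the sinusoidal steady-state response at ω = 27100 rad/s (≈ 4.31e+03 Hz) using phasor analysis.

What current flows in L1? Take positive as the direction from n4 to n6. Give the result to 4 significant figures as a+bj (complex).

0.2726-0.005880j A

Apply KCL at each of the 6 non-ground nodes and solve the resulting linear system.
Node n1: branches {R1, R7} → V_1 = -151.5+0.000j
Node n2: branches {R1, I1, R4, I2, V2} → V_2 = -121.2+0.000j
Node n3: branches {R3, R5, R7, V2} → V_3 = -164.9+0.000j
Node n4: branches {R2, L1, I2, R8} → V_4 = -34.65+2.386j
Node n5: branches {I1, R3, R4, R5, R6} → V_5 = -163.5+0.000j
Node n6: branches {L1, R6, R8, V1} → V_6 = -34.70+0.000j
Source currents: i(V1)=-0.04663+0.003211j, i(V2)=-6.003+0.000j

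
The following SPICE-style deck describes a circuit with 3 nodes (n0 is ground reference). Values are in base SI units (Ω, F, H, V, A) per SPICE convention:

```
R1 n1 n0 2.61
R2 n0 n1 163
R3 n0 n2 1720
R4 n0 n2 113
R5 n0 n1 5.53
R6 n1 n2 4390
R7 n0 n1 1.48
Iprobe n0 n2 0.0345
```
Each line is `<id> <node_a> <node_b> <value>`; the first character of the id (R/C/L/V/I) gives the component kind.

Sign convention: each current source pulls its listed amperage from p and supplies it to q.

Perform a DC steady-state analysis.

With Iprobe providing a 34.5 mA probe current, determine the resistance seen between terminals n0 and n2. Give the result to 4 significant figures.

MNA unknowns: 2 node voltages V₁..V_2
R1: Y=0.3831 on G[1,0]
R2: Y=0.006135 on G[0,1]
R3: Y=0.0005814 on G[0,2]
R4: Y=0.008850 on G[0,2]
R5: Y=0.1808 on G[0,1]
R6: Y=0.0002278 on G[1,2]
R7: Y=0.6757 on G[0,1]
Iprobe: z[0]−=0.0345, z[2]+=0.0345
solve → V1=0.0006530, V2=3.572

R_eq = 103.5 Ω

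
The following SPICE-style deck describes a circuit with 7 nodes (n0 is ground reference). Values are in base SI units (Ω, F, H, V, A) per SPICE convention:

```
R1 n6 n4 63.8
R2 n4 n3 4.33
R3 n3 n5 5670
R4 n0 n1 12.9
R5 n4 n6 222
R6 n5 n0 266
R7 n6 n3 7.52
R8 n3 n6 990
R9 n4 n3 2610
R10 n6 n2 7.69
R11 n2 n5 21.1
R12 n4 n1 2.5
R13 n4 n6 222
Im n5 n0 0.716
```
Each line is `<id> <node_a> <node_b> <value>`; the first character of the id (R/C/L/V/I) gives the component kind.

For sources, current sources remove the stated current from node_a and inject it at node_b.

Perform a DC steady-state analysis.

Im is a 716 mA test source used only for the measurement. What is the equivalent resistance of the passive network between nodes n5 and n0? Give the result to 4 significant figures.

R_eq = 44.27 Ω

Element admittances at DC:
  Y(R1) = 0.01567 S between n6,n4
  Y(R2) = 0.2309 S between n4,n3
  Y(R3) = 0.0001764 S between n3,n5
  Y(R4) = 0.07752 S between n0,n1
  Y(R5) = 0.004505 S between n4,n6
  Y(R6) = 0.003759 S between n5,n0
  Y(R7) = 0.1330 S between n6,n3
  Y(R8) = 0.001010 S between n3,n6
  Y(R9) = 0.0003831 S between n4,n3
  Y(R10) = 0.1300 S between n6,n2
  Y(R11) = 0.04739 S between n2,n5
  Y(R12) = 0.4000 S between n4,n1
  Y(R13) = 0.004505 S between n4,n6
  Im: injects 0.716 A into n0 (from n5)
Assemble and solve the 6×6 MNA system:
  V(n1)=-7.699  V(n2)=-19.18  V(n3)=-11.19  V(n4)=-9.191  V(n5)=-31.70  V(n6)=-14.62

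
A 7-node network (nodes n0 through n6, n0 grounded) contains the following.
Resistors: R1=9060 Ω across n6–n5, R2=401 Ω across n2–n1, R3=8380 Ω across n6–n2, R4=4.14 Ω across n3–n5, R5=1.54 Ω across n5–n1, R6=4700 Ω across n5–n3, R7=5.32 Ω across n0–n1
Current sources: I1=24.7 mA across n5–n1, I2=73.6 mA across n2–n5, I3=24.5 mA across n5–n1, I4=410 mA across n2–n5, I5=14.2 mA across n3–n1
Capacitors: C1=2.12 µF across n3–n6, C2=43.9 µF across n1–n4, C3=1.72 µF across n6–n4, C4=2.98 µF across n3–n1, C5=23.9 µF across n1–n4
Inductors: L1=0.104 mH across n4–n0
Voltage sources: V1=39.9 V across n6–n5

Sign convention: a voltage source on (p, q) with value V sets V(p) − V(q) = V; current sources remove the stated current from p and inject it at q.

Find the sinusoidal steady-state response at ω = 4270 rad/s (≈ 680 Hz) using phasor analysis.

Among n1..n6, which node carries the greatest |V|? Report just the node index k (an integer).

MNA unknowns: 6 node voltages V₁..V_6 plus 1 source current (V1)
R1: Y=0.0001104+0.000j on G[6,5]
I1: z[5]−=0.0247, z[1]+=0.0247
C1: Y=0.000+0.009052j on G[3,6]
R2: Y=0.002494+0.000j on G[2,1]
R3: Y=0.0001193+0.000j on G[6,2]
R4: Y=0.2415+0.000j on G[3,5]
L1: Y=0.000-2.252j on G[4,0]
I2: z[2]−=0.0736, z[5]+=0.0736
C2: Y=0.000+0.1875j on G[1,4]
I3: z[5]−=0.0245, z[1]+=0.0245
R5: Y=0.6494+0.000j on G[5,1]
I4: z[2]−=0.41, z[5]+=0.41
C3: Y=0.000+0.007344j on G[6,4]
R6: Y=0.0002128+0.000j on G[5,3]
R7: Y=0.1880+0.000j on G[0,1]
C4: Y=0.000+0.01272j on G[3,1]
C5: Y=0.000+0.1021j on G[1,4]
I5: z[3]−=0.0142, z[1]+=0.0142
V1: row V6−V5=39.9, i_V1 at 6,5
solve → V1=-0.7746-0.4144j, V2=-184.0-0.4355j, V3=-0.1116+0.5802j, V4=-0.03459+0.06466j, V5=-0.1598-0.8772j, V6=39.74-0.8772j
aux → i_V1=-0.05121-0.6528j

2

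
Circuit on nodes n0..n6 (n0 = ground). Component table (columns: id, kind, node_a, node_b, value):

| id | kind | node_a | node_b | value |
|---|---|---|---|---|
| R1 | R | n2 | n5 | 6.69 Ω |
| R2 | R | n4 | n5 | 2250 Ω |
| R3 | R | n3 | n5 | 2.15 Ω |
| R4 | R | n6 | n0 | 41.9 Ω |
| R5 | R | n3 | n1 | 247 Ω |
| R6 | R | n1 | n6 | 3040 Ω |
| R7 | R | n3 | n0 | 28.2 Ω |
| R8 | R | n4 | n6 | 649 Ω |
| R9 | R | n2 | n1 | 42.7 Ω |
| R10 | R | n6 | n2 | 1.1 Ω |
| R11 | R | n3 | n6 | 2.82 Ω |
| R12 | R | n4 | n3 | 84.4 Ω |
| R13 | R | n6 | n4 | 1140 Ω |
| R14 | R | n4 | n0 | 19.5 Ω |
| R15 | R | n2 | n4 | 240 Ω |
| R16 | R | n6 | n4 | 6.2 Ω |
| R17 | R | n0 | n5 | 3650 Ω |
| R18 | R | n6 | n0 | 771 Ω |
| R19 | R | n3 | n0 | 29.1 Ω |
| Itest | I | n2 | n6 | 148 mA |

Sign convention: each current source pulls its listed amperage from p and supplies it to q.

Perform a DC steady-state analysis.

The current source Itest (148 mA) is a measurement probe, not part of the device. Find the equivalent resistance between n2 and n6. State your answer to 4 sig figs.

Apply KCL at each of the 6 non-ground nodes and solve the resulting linear system.
Node n1: branches {R5, R6, R9} → V_1 = -0.1100
Node n2: branches {R1, R9, R10, R15, Itest} → V_2 = -0.1283
Node n3: branches {R3, R5, R7, R11, R12, R19} → V_3 = -0.01444
Node n4: branches {R2, R8, R12, R13, R14, R15, R16} → V_4 = 0.01046
Node n5: branches {R1, R2, R3, R17} → V_5 = -0.04208
Node n6: branches {R4, R6, R8, R10, R11, R13, R16, R18, Itest} → V_6 = 0.01922

R_eq = 0.9967 Ω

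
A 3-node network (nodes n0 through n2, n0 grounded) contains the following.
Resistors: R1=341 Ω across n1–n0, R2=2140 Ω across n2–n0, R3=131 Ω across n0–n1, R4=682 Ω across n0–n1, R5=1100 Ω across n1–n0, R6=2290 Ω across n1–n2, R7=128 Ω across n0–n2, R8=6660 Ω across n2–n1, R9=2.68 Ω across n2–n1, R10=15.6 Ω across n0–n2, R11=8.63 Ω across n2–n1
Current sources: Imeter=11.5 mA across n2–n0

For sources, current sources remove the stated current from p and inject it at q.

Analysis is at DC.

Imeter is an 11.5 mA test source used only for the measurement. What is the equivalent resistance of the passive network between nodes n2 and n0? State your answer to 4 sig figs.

Apply KCL at each of the 2 non-ground nodes and solve the resulting linear system.
Node n1: branches {R1, R3, R4, R5, R6, R8, R9, R11} → V_1 = -0.1318
Node n2: branches {R2, R6, R7, R8, R9, R10, R11, Imeter} → V_2 = -0.1353

R_eq = 11.77 Ω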